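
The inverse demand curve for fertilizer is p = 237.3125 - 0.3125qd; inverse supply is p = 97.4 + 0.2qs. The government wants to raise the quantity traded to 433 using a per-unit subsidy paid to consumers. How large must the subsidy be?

Required subsidy s = 82 per unit

At q = 433, from the demand curve buyers pay pb = 237.3125 − 0.3125·433 = 102; from the supply curve sellers need ps = 97.4 + 0.2·433 = 184.
The subsidy must fill the gap: s = ps − pb = 184 − 102 = 82.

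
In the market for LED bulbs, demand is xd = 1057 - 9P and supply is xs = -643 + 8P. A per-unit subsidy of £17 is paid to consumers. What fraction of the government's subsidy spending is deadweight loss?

Pre-subsidy: 1057 - 9P = -643 + 8P gives P* = 100, x* = 157.
With the rebate, buyers effectively pay Pb = Ps − 17, where Ps is the price sellers receive.
Demand in terms of Ps becomes xd = 1057 − 9(Ps − 17) = 1210 - 9Ps. Setting this equal to supply: 1210 - 9Ps = -643 + 8Ps, so Ps = 109.
Buyers pay Pb = 109 − 17 = 92; x' = -643 + 8·109 = 229.
ΔCS = ½(157 + 229)(100 − 92) = 1544; ΔPS = ½(157 + 229)(109 − 100) = 1737.
Government spending = 17 × 229 = 3893.
DWL = ½ × 17 × (229 − 157) = 612; fraction = 612 / 3893 = 36/229.

DWL / government spending = 36/229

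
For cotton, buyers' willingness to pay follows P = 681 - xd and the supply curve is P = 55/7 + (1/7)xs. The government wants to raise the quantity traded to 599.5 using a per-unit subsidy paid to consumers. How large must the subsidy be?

Required subsidy s = 12 per unit

At x = 599.5, from the demand curve buyers pay Pb = 681 − 1·599.5 = 81.5; from the supply curve sellers need Ps = 55/7 + (1/7)·599.5 = 93.5.
The subsidy must fill the gap: s = Ps − Pb = 93.5 − 81.5 = 12.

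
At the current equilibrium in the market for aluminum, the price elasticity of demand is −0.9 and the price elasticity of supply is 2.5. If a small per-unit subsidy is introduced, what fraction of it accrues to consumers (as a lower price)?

For a small subsidy around the equilibrium, the benefit split depends on the relative slopes, which at a point are proportional to the elasticities.
Buyer share = εs/(εs + |εd|) = 2.5/(2.5 + 0.9) = 25/34; seller share = |εd|/(εs + |εd|) = 9/34.

Consumer share = 25/34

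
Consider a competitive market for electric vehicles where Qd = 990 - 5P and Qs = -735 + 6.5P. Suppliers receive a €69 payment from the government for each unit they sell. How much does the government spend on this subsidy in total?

Pre-subsidy: 990 - 5P = -735 + 6.5P gives P* = 150, Q* = 240.
With the subsidy, sellers receive Ps = Pb + 69 for each unit, where Pb is the price buyers pay.
Supply in terms of Pb becomes Qs = -735 + 6.5(Pb + 69) = -286.5 + 6.5Pb. Setting this equal to demand: 990 - 5Pb = -286.5 + 6.5Pb, so Pb = 111.
Sellers receive Ps = 111 + 69 = 180; Q' = 990 − 5·111 = 435.
Government outlay = subsidy × quantity = 69 × 435 = 30015.

Government cost = €30015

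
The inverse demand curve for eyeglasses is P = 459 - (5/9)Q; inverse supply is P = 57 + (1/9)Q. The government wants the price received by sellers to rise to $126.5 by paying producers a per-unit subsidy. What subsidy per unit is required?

Required subsidy s = $15 per unit

At a seller price of 126.5, quantity supplied is -513 + 9·126.5 = 625.5.
Buyers absorb 625.5 only when they pay Pb = 459 − (5/9)·625.5 = 111.5.
s = Ps − Pb = 126.5 − 111.5 = 15.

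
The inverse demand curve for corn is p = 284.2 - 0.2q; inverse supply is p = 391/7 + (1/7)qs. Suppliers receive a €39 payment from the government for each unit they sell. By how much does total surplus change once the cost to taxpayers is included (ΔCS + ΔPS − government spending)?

Net change in total surplus = -€2218.125

Pre-subsidy: 284.2 - 0.2q = 391/7 + (1/7)q gives q* = 666 and p* = 151.
With the subsidy, sellers receive ps = pb + 39 for each unit, where pb is the price buyers pay.
On the curves, pb = 284.2 - 0.2q and ps = 391/7 + (1/7)q; the wedge ps − pb = 39 gives 391/7 + (1/7)q − (284.2 - 0.2q) = 39, so q' = 779.75.
Then pb = 284.2 − 0.2·779.75 = 128.25 and ps = 391/7 + (1/7)·779.75 = 167.25.
ΔCS = ½(666 + 779.75)(151 − 128.25) = 16445.40625; ΔPS = ½(666 + 779.75)(167.25 − 151) = 11746.71875.
Government spending = 39 × 779.75 = 30410.25.
Net change = 16445.40625 + 11746.71875 − 30410.25 = -2218.125. The loss equals the DWL triangle ½·39·113.75.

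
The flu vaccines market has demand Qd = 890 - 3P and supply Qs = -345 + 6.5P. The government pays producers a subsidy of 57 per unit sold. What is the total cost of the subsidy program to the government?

Government cost = 35169

Pre-subsidy: 890 - 3P = -345 + 6.5P gives P* = 130, Q* = 500.
With the subsidy, sellers receive Ps = Pb + 57 for each unit, where Pb is the price buyers pay.
Supply in terms of Pb becomes Qs = -345 + 6.5(Pb + 57) = 25.5 + 6.5Pb. Setting this equal to demand: 890 - 3Pb = 25.5 + 6.5Pb, so Pb = 91.
Sellers receive Ps = 91 + 57 = 148; Q' = 890 − 3·91 = 617.
Government outlay = subsidy × quantity = 57 × 617 = 35169.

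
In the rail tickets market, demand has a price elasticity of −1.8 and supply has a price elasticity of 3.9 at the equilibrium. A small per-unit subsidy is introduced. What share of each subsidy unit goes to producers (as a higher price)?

Producer share = 6/19

For a small subsidy around the equilibrium, the benefit split depends on the relative slopes, which at a point are proportional to the elasticities.
Buyer share = εs/(εs + |εd|) = 3.9/(3.9 + 1.8) = 13/19; seller share = |εd|/(εs + |εd|) = 6/19.
So producers capture 6/19 of the subsidy.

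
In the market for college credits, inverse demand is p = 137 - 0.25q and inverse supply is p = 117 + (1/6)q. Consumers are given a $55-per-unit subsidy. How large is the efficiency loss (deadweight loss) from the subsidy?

Pre-subsidy: 137 - 0.25q = 117 + (1/6)q gives q* = 48 and p* = 125.
With the rebate, buyers effectively pay pb = ps − 55, where ps is the price sellers receive.
On the curves, pb = 137 - 0.25q and ps = 117 + (1/6)q; the wedge ps − pb = 55 gives 117 + (1/6)q − (137 - 0.25q) = 55, so q' = 180.
Then pb = 137 − 0.25·180 = 92 and ps = 117 + (1/6)·180 = 147.
The subsidy expands output by 180 − 48 = 132 past the efficient level; on those units the gap between marginal cost and willingness to pay runs from 0 up to 55.
DWL = ½ × 55 × 132 = 3630.

Deadweight loss = $3630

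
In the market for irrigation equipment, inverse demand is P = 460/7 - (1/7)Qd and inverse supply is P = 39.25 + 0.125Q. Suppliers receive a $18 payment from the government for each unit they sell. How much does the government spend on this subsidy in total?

Pre-subsidy: 460/7 - (1/7)Q = 39.25 + 0.125Q gives Q* = 98.8 and P* = 51.6.
With the subsidy, sellers receive Ps = Pb + 18 for each unit, where Pb is the price buyers pay.
On the curves, Pb = 460/7 - (1/7)Q and Ps = 39.25 + 0.125Q; the wedge Ps − Pb = 18 gives 39.25 + 0.125Q − (460/7 - (1/7)Q) = 18, so Q' = 166.
Then Pb = 460/7 − (1/7)·166 = 42 and Ps = 39.25 + 0.125·166 = 60.
Government outlay = subsidy × quantity = 18 × 166 = 2988.

Government cost = $2988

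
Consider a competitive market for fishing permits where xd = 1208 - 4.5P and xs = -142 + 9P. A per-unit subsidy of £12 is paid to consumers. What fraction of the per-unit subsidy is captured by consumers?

Consumer share = 2/3

Pre-subsidy: 1208 - 4.5P = -142 + 9P gives P* = 100, x* = 758.
With the rebate, buyers effectively pay Pb = Ps − 12, where Ps is the price sellers receive.
Demand in terms of Ps becomes xd = 1208 − 4.5(Ps − 12) = 1262 - 4.5Ps. Setting this equal to supply: 1262 - 4.5Ps = -142 + 9Ps, so Ps = 104.
Buyers pay Pb = 104 − 12 = 92; x' = -142 + 9·104 = 794.
Buyers' price falls by P* − Pb = 100 − 92 = 8; sellers' price rises by Ps − P* = 104 − 100 = 4.
So consumers capture 8/12 = 2/3 of each unit of subsidy.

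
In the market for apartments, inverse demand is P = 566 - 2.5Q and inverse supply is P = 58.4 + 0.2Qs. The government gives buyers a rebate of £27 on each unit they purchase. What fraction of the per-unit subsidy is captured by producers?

Pre-subsidy: 566 - 2.5Q = 58.4 + 0.2Q gives Q* = 188 and P* = 96.
With the rebate, buyers effectively pay Pb = Ps − 27, where Ps is the price sellers receive.
On the curves, Pb = 566 - 2.5Q and Ps = 58.4 + 0.2Q; the wedge Ps − Pb = 27 gives 58.4 + 0.2Q − (566 - 2.5Q) = 27, so Q' = 198.
Then Pb = 566 − 2.5·198 = 71 and Ps = 58.4 + 0.2·198 = 98.
Buyers' price falls by P* − Pb = 96 − 71 = 25; sellers' price rises by Ps − P* = 98 − 96 = 2.
So producers capture 2/27 = 2/27 of each unit of subsidy.

Producer share = 2/27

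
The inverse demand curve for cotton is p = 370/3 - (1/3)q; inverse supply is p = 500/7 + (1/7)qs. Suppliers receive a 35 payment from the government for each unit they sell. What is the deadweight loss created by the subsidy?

Pre-subsidy: 370/3 - (1/3)q = 500/7 + (1/7)q gives q* = 109 and p* = 87.
With the subsidy, sellers receive ps = pb + 35 for each unit, where pb is the price buyers pay.
On the curves, pb = 370/3 - (1/3)q and ps = 500/7 + (1/7)q; the wedge ps − pb = 35 gives 500/7 + (1/7)q − (370/3 - (1/3)q) = 35, so q' = 182.5.
Then pb = 370/3 − (1/3)·182.5 = 62.5 and ps = 500/7 + (1/7)·182.5 = 97.5.
The subsidy expands output by 182.5 − 109 = 73.5 past the efficient level; on those units the gap between marginal cost and willingness to pay runs from 0 up to 35.
DWL = ½ × 35 × 73.5 = 1286.25.

Deadweight loss = 1286.25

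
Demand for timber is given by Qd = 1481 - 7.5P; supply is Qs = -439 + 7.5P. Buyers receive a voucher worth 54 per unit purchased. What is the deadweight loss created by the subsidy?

Deadweight loss = 5467.5

Pre-subsidy: 1481 - 7.5P = -439 + 7.5P gives P* = 128, Q* = 521.
With the rebate, buyers effectively pay Pb = Ps − 54, where Ps is the price sellers receive.
Demand in terms of Ps becomes Qd = 1481 − 7.5(Ps − 54) = 1886 - 7.5Ps. Setting this equal to supply: 1886 - 7.5Ps = -439 + 7.5Ps, so Ps = 155.
Buyers pay Pb = 155 − 54 = 101; Q' = -439 + 7.5·155 = 723.5.
The subsidy expands output by 723.5 − 521 = 202.5 past the efficient level; on those units the gap between marginal cost and willingness to pay runs from 0 up to 54.
DWL = ½ × 54 × 202.5 = 5467.5.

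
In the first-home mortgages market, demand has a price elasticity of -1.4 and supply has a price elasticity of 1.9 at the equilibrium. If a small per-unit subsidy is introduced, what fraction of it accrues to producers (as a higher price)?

Producer share = 14/33

For a small subsidy around the equilibrium, the benefit split depends on the relative slopes, which at a point are proportional to the elasticities.
Buyer share = εs/(εs + |εd|) = 1.9/(1.9 + 1.4) = 19/33; seller share = |εd|/(εs + |εd|) = 14/33.
So producers capture 14/33 of the subsidy.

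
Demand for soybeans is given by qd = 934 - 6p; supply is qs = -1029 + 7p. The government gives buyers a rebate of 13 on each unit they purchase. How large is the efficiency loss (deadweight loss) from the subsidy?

Deadweight loss = 273

Pre-subsidy: 934 - 6p = -1029 + 7p gives p* = 151, q* = 28.
With the rebate, buyers effectively pay pb = ps − 13, where ps is the price sellers receive.
Demand in terms of ps becomes qd = 934 − 6(ps − 13) = 1012 - 6ps. Setting this equal to supply: 1012 - 6ps = -1029 + 7ps, so ps = 157.
Buyers pay pb = 157 − 13 = 144; q' = -1029 + 7·157 = 70.
The subsidy expands output by 70 − 28 = 42 past the efficient level; on those units the gap between marginal cost and willingness to pay runs from 0 up to 13.
DWL = ½ × 13 × 42 = 273.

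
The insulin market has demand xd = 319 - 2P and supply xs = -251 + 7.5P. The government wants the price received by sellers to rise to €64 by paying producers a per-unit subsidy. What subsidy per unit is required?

Required subsidy s = €19 per unit

At a seller price of 64, quantity supplied is -251 + 7.5·64 = 229.
Buyers absorb 229 only when they pay Pb with 319 − 2·Pb = 229, i.e. Pb = 45.
s = Ps − Pb = 64 − 45 = 19.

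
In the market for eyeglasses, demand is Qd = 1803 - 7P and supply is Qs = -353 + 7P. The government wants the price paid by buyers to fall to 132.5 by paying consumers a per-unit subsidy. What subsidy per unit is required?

Required subsidy s = 43 per unit

At a buyer price of 132.5, quantity demanded is 1803 − 7·132.5 = 875.5.
Sellers supply 875.5 only when they receive Ps with -353 + 7·Ps = 875.5, i.e. Ps = 175.5.
s = Ps − Pb = 175.5 − 132.5 = 43.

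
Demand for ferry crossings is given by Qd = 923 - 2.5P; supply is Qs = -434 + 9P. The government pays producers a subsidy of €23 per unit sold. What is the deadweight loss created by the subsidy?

Deadweight loss = €517.5

Pre-subsidy: 923 - 2.5P = -434 + 9P gives P* = 118, Q* = 628.
With the subsidy, sellers receive Ps = Pb + 23 for each unit, where Pb is the price buyers pay.
Supply in terms of Pb becomes Qs = -434 + 9(Pb + 23) = -227 + 9Pb. Setting this equal to demand: 923 - 2.5Pb = -227 + 9Pb, so Pb = 100.
Sellers receive Ps = 100 + 23 = 123; Q' = 923 − 2.5·100 = 673.
The subsidy expands output by 673 − 628 = 45 past the efficient level; on those units the gap between marginal cost and willingness to pay runs from 0 up to 23.
DWL = ½ × 23 × 45 = 517.5.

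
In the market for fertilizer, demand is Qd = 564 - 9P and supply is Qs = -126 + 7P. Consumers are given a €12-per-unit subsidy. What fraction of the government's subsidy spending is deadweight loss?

Pre-subsidy: 564 - 9P = -126 + 7P gives P* = 43.125, Q* = 175.875.
With the rebate, buyers effectively pay Pb = Ps − 12, where Ps is the price sellers receive.
Demand in terms of Ps becomes Qd = 564 − 9(Ps − 12) = 672 - 9Ps. Setting this equal to supply: 672 - 9Ps = -126 + 7Ps, so Ps = 49.875.
Buyers pay Pb = 49.875 − 12 = 37.875; Q' = -126 + 7·49.875 = 223.125.
ΔCS = ½(175.875 + 223.125)(43.125 − 37.875) = 1047.375; ΔPS = ½(175.875 + 223.125)(49.875 − 43.125) = 1346.625.
Government spending = 12 × 223.125 = 2677.5.
DWL = ½ × 12 × (223.125 − 175.875) = 283.5; fraction = 283.5 / 2677.5 = 9/85.

DWL / government spending = 9/85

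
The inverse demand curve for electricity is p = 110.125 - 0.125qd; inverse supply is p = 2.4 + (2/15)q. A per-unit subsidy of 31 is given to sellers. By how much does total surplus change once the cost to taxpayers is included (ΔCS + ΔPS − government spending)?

Net change in total surplus = -1860

Pre-subsidy: 110.125 - 0.125q = 2.4 + (2/15)q gives q* = 417 and p* = 58.
With the subsidy, sellers receive ps = pb + 31 for each unit, where pb is the price buyers pay.
On the curves, pb = 110.125 - 0.125q and ps = 2.4 + (2/15)q; the wedge ps − pb = 31 gives 2.4 + (2/15)q − (110.125 - 0.125q) = 31, so q' = 537.
Then pb = 110.125 − 0.125·537 = 43 and ps = 2.4 + (2/15)·537 = 74.
ΔCS = ½(417 + 537)(58 − 43) = 7155; ΔPS = ½(417 + 537)(74 − 58) = 7632.
Government spending = 31 × 537 = 16647.
Net change = 7155 + 7632 − 16647 = -1860. The loss equals the DWL triangle ½·31·120.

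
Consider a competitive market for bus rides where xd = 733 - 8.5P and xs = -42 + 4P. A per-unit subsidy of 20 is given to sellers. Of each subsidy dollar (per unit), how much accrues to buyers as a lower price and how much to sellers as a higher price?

Pre-subsidy: 733 - 8.5P = -42 + 4P gives P* = 62, x* = 206.
With the subsidy, sellers receive Ps = Pb + 20 for each unit, where Pb is the price buyers pay.
Supply in terms of Pb becomes xs = -42 + 4(Pb + 20) = 38 + 4Pb. Setting this equal to demand: 733 - 8.5Pb = 38 + 4Pb, so Pb = 55.6.
Sellers receive Ps = 55.6 + 20 = 75.6; x' = 733 − 8.5·55.6 = 260.4.
Buyers' price falls by P* − Pb = 62 − 55.6 = 6.4; sellers' price rises by Ps − P* = 75.6 − 62 = 13.6.

Buyers gain 6.4 per unit; sellers gain 13.6 per unit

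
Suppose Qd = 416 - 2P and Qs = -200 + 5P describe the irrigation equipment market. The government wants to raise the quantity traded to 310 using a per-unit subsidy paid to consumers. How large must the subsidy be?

At Q = 310, invert demand for the buyer price: Pb = (416 − 310)/2 = 53; invert supply for the seller price: Ps = (310 − (-200))/5 = 102.
The subsidy must fill the gap: s = Ps − Pb = 102 − 53 = 49.

Required subsidy s = 49 per unit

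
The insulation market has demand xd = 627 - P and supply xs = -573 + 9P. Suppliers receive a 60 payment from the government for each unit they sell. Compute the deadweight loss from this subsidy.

Deadweight loss = 1620

Pre-subsidy: 627 - P = -573 + 9P gives P* = 120, x* = 507.
With the subsidy, sellers receive Ps = Pb + 60 for each unit, where Pb is the price buyers pay.
Supply in terms of Pb becomes xs = -573 + 9(Pb + 60) = -33 + 9Pb. Setting this equal to demand: 627 - Pb = -33 + 9Pb, so Pb = 66.
Sellers receive Ps = 66 + 60 = 126; x' = 627 − 1·66 = 561.
The subsidy expands output by 561 − 507 = 54 past the efficient level; on those units the gap between marginal cost and willingness to pay runs from 0 up to 60.
DWL = ½ × 60 × 54 = 1620.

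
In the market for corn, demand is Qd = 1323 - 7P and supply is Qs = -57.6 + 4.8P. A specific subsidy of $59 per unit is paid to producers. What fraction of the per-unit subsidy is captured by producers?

Pre-subsidy: 1323 - 7P = -57.6 + 4.8P gives P* = 117, Q* = 504.
With the subsidy, sellers receive Ps = Pb + 59 for each unit, where Pb is the price buyers pay.
Supply in terms of Pb becomes Qs = -57.6 + 4.8(Pb + 59) = 225.6 + 4.8Pb. Setting this equal to demand: 1323 - 7Pb = 225.6 + 4.8Pb, so Pb = 93.
Sellers receive Ps = 93 + 59 = 152; Q' = 1323 − 7·93 = 672.
Buyers' price falls by P* − Pb = 117 − 93 = 24; sellers' price rises by Ps − P* = 152 − 117 = 35.
So producers capture 35/59 = 35/59 of each unit of subsidy.

Producer share = 35/59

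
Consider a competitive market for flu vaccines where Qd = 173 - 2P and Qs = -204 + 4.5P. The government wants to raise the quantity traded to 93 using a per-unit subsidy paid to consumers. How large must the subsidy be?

At Q = 93, invert demand for the buyer price: Pb = (173 − 93)/2 = 40; invert supply for the seller price: Ps = (93 − (-204))/4.5 = 66.
The subsidy must fill the gap: s = Ps − Pb = 66 − 40 = 26.

Required subsidy s = 26 per unit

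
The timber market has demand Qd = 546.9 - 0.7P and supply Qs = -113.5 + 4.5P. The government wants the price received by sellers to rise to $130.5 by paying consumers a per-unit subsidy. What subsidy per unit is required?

Required subsidy s = $26 per unit

At a seller price of 130.5, quantity supplied is -113.5 + 4.5·130.5 = 473.75.
Buyers absorb 473.75 only when they pay Pb with 546.9 − 0.7·Pb = 473.75, i.e. Pb = 104.5.
s = Ps − Pb = 130.5 − 104.5 = 26.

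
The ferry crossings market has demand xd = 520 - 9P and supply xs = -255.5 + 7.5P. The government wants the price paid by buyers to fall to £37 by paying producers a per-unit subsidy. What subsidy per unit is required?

At a buyer price of 37, quantity demanded is 520 − 9·37 = 187.
Sellers supply 187 only when they receive Ps with -255.5 + 7.5·Ps = 187, i.e. Ps = 59.
s = Ps − Pb = 59 − 37 = 22.

Required subsidy s = £22 per unit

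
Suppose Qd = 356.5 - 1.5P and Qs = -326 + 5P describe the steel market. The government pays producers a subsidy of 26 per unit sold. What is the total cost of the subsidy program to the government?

Pre-subsidy: 356.5 - 1.5P = -326 + 5P gives P* = 105, Q* = 199.
With the subsidy, sellers receive Ps = Pb + 26 for each unit, where Pb is the price buyers pay.
Supply in terms of Pb becomes Qs = -326 + 5(Pb + 26) = -196 + 5Pb. Setting this equal to demand: 356.5 - 1.5Pb = -196 + 5Pb, so Pb = 85.
Sellers receive Ps = 85 + 26 = 111; Q' = 356.5 − 1.5·85 = 229.
Government outlay = subsidy × quantity = 26 × 229 = 5954.

Government cost = 5954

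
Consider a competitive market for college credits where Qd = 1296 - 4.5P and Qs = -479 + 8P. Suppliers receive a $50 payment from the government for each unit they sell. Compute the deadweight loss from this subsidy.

Pre-subsidy: 1296 - 4.5P = -479 + 8P gives P* = 142, Q* = 657.
With the subsidy, sellers receive Ps = Pb + 50 for each unit, where Pb is the price buyers pay.
Supply in terms of Pb becomes Qs = -479 + 8(Pb + 50) = -79 + 8Pb. Setting this equal to demand: 1296 - 4.5Pb = -79 + 8Pb, so Pb = 110.
Sellers receive Ps = 110 + 50 = 160; Q' = 1296 − 4.5·110 = 801.
The subsidy expands output by 801 − 657 = 144 past the efficient level; on those units the gap between marginal cost and willingness to pay runs from 0 up to 50.
DWL = ½ × 50 × 144 = 3600.

Deadweight loss = $3600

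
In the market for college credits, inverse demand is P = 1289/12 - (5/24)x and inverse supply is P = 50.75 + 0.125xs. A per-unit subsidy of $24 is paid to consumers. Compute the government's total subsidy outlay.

Government cost = $5808

Pre-subsidy: 1289/12 - (5/24)x = 50.75 + 0.125x gives x* = 170 and P* = 72.
With the rebate, buyers effectively pay Pb = Ps − 24, where Ps is the price sellers receive.
On the curves, Pb = 1289/12 - (5/24)x and Ps = 50.75 + 0.125x; the wedge Ps − Pb = 24 gives 50.75 + 0.125x − (1289/12 - (5/24)x) = 24, so x' = 242.
Then Pb = 1289/12 − (5/24)·242 = 57 and Ps = 50.75 + 0.125·242 = 81.
Government outlay = subsidy × quantity = 24 × 242 = 5808.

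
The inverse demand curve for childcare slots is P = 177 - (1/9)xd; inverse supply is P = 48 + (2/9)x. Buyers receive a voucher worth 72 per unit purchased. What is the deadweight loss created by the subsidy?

Deadweight loss = 7776

Pre-subsidy: 177 - (1/9)x = 48 + (2/9)x gives x* = 387 and P* = 134.
With the rebate, buyers effectively pay Pb = Ps − 72, where Ps is the price sellers receive.
On the curves, Pb = 177 - (1/9)x and Ps = 48 + (2/9)x; the wedge Ps − Pb = 72 gives 48 + (2/9)x − (177 - (1/9)x) = 72, so x' = 603.
Then Pb = 177 − (1/9)·603 = 110 and Ps = 48 + (2/9)·603 = 182.
The subsidy expands output by 603 − 387 = 216 past the efficient level; on those units the gap between marginal cost and willingness to pay runs from 0 up to 72.
DWL = ½ × 72 × 216 = 7776.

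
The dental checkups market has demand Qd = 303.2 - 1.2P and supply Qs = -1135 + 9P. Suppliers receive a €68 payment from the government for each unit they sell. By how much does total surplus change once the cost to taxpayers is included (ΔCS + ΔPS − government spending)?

Pre-subsidy: 303.2 - 1.2P = -1135 + 9P gives P* = 141, Q* = 134.
With the subsidy, sellers receive Ps = Pb + 68 for each unit, where Pb is the price buyers pay.
Supply in terms of Pb becomes Qs = -1135 + 9(Pb + 68) = -523 + 9Pb. Setting this equal to demand: 303.2 - 1.2Pb = -523 + 9Pb, so Pb = 81.
Sellers receive Ps = 81 + 68 = 149; Q' = 303.2 − 1.2·81 = 206.
ΔCS = ½(134 + 206)(141 − 81) = 10200; ΔPS = ½(134 + 206)(149 − 141) = 1360.
Government spending = 68 × 206 = 14008.
Net change = 10200 + 1360 − 14008 = -2448. The loss equals the DWL triangle ½·68·72.

Net change in total surplus = -€2448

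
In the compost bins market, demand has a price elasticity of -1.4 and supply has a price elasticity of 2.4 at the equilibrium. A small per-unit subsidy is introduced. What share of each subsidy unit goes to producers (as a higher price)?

Producer share = 7/19

For a small subsidy around the equilibrium, the benefit split depends on the relative slopes, which at a point are proportional to the elasticities.
Buyer share = εs/(εs + |εd|) = 2.4/(2.4 + 1.4) = 12/19; seller share = |εd|/(εs + |εd|) = 7/19.
So producers capture 7/19 of the subsidy.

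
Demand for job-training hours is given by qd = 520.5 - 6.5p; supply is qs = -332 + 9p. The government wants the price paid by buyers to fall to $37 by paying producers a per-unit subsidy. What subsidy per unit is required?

Required subsidy s = $31 per unit

At a buyer price of 37, quantity demanded is 520.5 − 6.5·37 = 280.
Sellers supply 280 only when they receive ps with -332 + 9·ps = 280, i.e. ps = 68.
s = ps − pb = 68 − 37 = 31.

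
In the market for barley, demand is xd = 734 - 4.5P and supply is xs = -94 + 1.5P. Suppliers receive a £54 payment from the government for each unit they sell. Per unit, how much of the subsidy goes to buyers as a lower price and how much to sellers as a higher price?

Pre-subsidy: 734 - 4.5P = -94 + 1.5P gives P* = 138, x* = 113.
With the subsidy, sellers receive Ps = Pb + 54 for each unit, where Pb is the price buyers pay.
Supply in terms of Pb becomes xs = -94 + 1.5(Pb + 54) = -13 + 1.5Pb. Setting this equal to demand: 734 - 4.5Pb = -13 + 1.5Pb, so Pb = 124.5.
Sellers receive Ps = 124.5 + 54 = 178.5; x' = 734 − 4.5·124.5 = 173.75.
Buyers' price falls by P* − Pb = 138 − 124.5 = 13.5; sellers' price rises by Ps − P* = 178.5 − 138 = 40.5.

Buyers gain £13.5 per unit; sellers gain £40.5 per unit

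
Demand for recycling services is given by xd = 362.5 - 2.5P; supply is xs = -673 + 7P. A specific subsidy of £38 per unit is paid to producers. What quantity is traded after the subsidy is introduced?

x' = 160

Pre-subsidy: 362.5 - 2.5P = -673 + 7P gives P* = 109, x* = 90.
With the subsidy, sellers receive Ps = Pb + 38 for each unit, where Pb is the price buyers pay.
Supply in terms of Pb becomes xs = -673 + 7(Pb + 38) = -407 + 7Pb. Setting this equal to demand: 362.5 - 2.5Pb = -407 + 7Pb, so Pb = 81.
Sellers receive Ps = 81 + 38 = 119; x' = 362.5 − 2.5·81 = 160.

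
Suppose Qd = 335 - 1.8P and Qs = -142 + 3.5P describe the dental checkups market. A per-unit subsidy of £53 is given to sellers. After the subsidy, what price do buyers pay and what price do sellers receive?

Pre-subsidy: 335 - 1.8P = -142 + 3.5P gives P* = 90, Q* = 173.
With the subsidy, sellers receive Ps = Pb + 53 for each unit, where Pb is the price buyers pay.
Supply in terms of Pb becomes Qs = -142 + 3.5(Pb + 53) = 43.5 + 3.5Pb. Setting this equal to demand: 335 - 1.8Pb = 43.5 + 3.5Pb, so Pb = 55.
Sellers receive Ps = 55 + 53 = 108; Q' = 335 − 1.8·55 = 236.

Buyers pay £55; sellers receive £108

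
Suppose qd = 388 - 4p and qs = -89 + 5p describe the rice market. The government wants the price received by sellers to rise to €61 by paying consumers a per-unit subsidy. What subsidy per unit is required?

At a seller price of 61, quantity supplied is -89 + 5·61 = 216.
Buyers absorb 216 only when they pay pb with 388 − 4·pb = 216, i.e. pb = 43.
s = ps − pb = 61 − 43 = 18.

Required subsidy s = €18 per unit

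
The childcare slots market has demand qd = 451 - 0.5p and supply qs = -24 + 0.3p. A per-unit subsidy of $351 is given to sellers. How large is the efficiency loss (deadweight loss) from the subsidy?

Deadweight loss = $11550.09375

Pre-subsidy: 451 - 0.5p = -24 + 0.3p gives p* = 593.75, q* = 154.125.
With the subsidy, sellers receive ps = pb + 351 for each unit, where pb is the price buyers pay.
Supply in terms of pb becomes qs = -24 + 0.3(pb + 351) = 81.3 + 0.3pb. Setting this equal to demand: 451 - 0.5pb = 81.3 + 0.3pb, so pb = 462.125.
Sellers receive ps = 462.125 + 351 = 813.125; q' = 451 − 0.5·462.125 = 219.9375.
The subsidy expands output by 219.9375 − 154.125 = 65.8125 past the efficient level; on those units the gap between marginal cost and willingness to pay runs from 0 up to 351.
DWL = ½ × 351 × 65.8125 = 11550.09375.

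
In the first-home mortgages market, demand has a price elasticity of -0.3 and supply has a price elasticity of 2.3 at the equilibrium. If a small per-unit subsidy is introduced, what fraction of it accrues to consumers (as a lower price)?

Consumer share = 23/26

For a small subsidy around the equilibrium, the benefit split depends on the relative slopes, which at a point are proportional to the elasticities.
Buyer share = εs/(εs + |εd|) = 2.3/(2.3 + 0.3) = 23/26; seller share = |εd|/(εs + |εd|) = 3/26.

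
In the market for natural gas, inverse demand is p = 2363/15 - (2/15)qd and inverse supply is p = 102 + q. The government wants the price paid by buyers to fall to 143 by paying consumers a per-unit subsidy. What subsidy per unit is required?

At a buyer price of 143, quantity demanded is 1181.5 − 7.5·143 = 109.
Sellers supply 109 only when they receive ps = 102 + 1·109 = 211.
s = ps − pb = 211 − 143 = 68.

Required subsidy s = 68 per unit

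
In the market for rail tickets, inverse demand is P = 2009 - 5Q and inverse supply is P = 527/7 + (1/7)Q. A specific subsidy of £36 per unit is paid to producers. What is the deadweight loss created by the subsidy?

Deadweight loss = £126

Pre-subsidy: 2009 - 5Q = 527/7 + (1/7)Q gives Q* = 376 and P* = 129.
With the subsidy, sellers receive Ps = Pb + 36 for each unit, where Pb is the price buyers pay.
On the curves, Pb = 2009 - 5Q and Ps = 527/7 + (1/7)Q; the wedge Ps − Pb = 36 gives 527/7 + (1/7)Q − (2009 - 5Q) = 36, so Q' = 383.
Then Pb = 2009 − 5·383 = 94 and Ps = 527/7 + (1/7)·383 = 130.
The subsidy expands output by 383 − 376 = 7 past the efficient level; on those units the gap between marginal cost and willingness to pay runs from 0 up to 36.
DWL = ½ × 36 × 7 = 126.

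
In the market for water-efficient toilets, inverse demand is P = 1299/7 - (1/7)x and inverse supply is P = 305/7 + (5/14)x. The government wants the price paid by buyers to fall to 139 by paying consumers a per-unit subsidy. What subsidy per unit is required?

Required subsidy s = 21 per unit

At a buyer price of 139, quantity demanded is 1299 − 7·139 = 326.
Sellers supply 326 only when they receive Ps = 305/7 + (5/14)·326 = 160.
s = Ps − Pb = 160 − 139 = 21.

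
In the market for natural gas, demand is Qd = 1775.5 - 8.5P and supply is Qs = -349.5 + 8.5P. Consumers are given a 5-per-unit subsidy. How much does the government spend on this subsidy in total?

Government cost = 3671.25

Pre-subsidy: 1775.5 - 8.5P = -349.5 + 8.5P gives P* = 125, Q* = 713.
With the rebate, buyers effectively pay Pb = Ps − 5, where Ps is the price sellers receive.
Demand in terms of Ps becomes Qd = 1775.5 − 8.5(Ps − 5) = 1818 - 8.5Ps. Setting this equal to supply: 1818 - 8.5Ps = -349.5 + 8.5Ps, so Ps = 127.5.
Buyers pay Pb = 127.5 − 5 = 122.5; Q' = -349.5 + 8.5·127.5 = 734.25.
Government outlay = subsidy × quantity = 5 × 734.25 = 3671.25.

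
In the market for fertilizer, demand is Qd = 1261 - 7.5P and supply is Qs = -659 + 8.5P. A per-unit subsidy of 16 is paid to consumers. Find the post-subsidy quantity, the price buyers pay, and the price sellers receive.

Q' = 424.75; buyers pay 111.5; sellers receive 127.5

Pre-subsidy: 1261 - 7.5P = -659 + 8.5P gives P* = 120, Q* = 361.
With the rebate, buyers effectively pay Pb = Ps − 16, where Ps is the price sellers receive.
Demand in terms of Ps becomes Qd = 1261 − 7.5(Ps − 16) = 1381 - 7.5Ps. Setting this equal to supply: 1381 - 7.5Ps = -659 + 8.5Ps, so Ps = 127.5.
Buyers pay Pb = 127.5 − 16 = 111.5; Q' = -659 + 8.5·127.5 = 424.75.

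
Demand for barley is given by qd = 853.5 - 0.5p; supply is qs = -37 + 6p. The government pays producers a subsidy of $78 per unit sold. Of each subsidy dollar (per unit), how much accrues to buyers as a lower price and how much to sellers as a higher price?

Pre-subsidy: 853.5 - 0.5p = -37 + 6p gives p* = 137, q* = 785.
With the subsidy, sellers receive ps = pb + 78 for each unit, where pb is the price buyers pay.
Supply in terms of pb becomes qs = -37 + 6(pb + 78) = 431 + 6pb. Setting this equal to demand: 853.5 - 0.5pb = 431 + 6pb, so pb = 65.
Sellers receive ps = 65 + 78 = 143; q' = 853.5 − 0.5·65 = 821.
Buyers' price falls by p* − pb = 137 − 65 = 72; sellers' price rises by ps − p* = 143 − 137 = 6.

Buyers gain $72 per unit; sellers gain $6 per unit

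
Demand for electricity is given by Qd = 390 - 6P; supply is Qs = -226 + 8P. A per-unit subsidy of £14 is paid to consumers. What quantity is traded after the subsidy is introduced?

Pre-subsidy: 390 - 6P = -226 + 8P gives P* = 44, Q* = 126.
With the rebate, buyers effectively pay Pb = Ps − 14, where Ps is the price sellers receive.
Demand in terms of Ps becomes Qd = 390 − 6(Ps − 14) = 474 - 6Ps. Setting this equal to supply: 474 - 6Ps = -226 + 8Ps, so Ps = 50.
Buyers pay Pb = 50 − 14 = 36; Q' = -226 + 8·50 = 174.

Q' = 174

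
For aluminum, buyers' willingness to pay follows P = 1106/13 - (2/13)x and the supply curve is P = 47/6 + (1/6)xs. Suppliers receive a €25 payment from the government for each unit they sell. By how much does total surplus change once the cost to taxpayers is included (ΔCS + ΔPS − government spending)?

Net change in total surplus = -€975

Pre-subsidy: 1106/13 - (2/13)x = 47/6 + (1/6)x gives x* = 241 and P* = 48.
With the subsidy, sellers receive Ps = Pb + 25 for each unit, where Pb is the price buyers pay.
On the curves, Pb = 1106/13 - (2/13)x and Ps = 47/6 + (1/6)x; the wedge Ps − Pb = 25 gives 47/6 + (1/6)x − (1106/13 - (2/13)x) = 25, so x' = 319.
Then Pb = 1106/13 − (2/13)·319 = 36 and Ps = 47/6 + (1/6)·319 = 61.
ΔCS = ½(241 + 319)(48 − 36) = 3360; ΔPS = ½(241 + 319)(61 − 48) = 3640.
Government spending = 25 × 319 = 7975.
Net change = 3360 + 3640 − 7975 = -975. The loss equals the DWL triangle ½·25·78.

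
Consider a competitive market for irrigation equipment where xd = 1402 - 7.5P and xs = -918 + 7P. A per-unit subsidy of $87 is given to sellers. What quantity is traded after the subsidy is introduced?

x' = 517

Pre-subsidy: 1402 - 7.5P = -918 + 7P gives P* = 160, x* = 202.
With the subsidy, sellers receive Ps = Pb + 87 for each unit, where Pb is the price buyers pay.
Supply in terms of Pb becomes xs = -918 + 7(Pb + 87) = -309 + 7Pb. Setting this equal to demand: 1402 - 7.5Pb = -309 + 7Pb, so Pb = 118.
Sellers receive Ps = 118 + 87 = 205; x' = 1402 − 7.5·118 = 517.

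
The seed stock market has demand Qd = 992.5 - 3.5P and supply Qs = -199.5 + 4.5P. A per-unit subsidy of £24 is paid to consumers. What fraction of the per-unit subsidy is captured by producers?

Pre-subsidy: 992.5 - 3.5P = -199.5 + 4.5P gives P* = 149, Q* = 471.
With the rebate, buyers effectively pay Pb = Ps − 24, where Ps is the price sellers receive.
Demand in terms of Ps becomes Qd = 992.5 − 3.5(Ps − 24) = 1076.5 - 3.5Ps. Setting this equal to supply: 1076.5 - 3.5Ps = -199.5 + 4.5Ps, so Ps = 159.5.
Buyers pay Pb = 159.5 − 24 = 135.5; Q' = -199.5 + 4.5·159.5 = 518.25.
Buyers' price falls by P* − Pb = 149 − 135.5 = 13.5; sellers' price rises by Ps − P* = 159.5 − 149 = 10.5.
So producers capture 10.5/24 = 0.4375 of each unit of subsidy.

Producer share = 0.4375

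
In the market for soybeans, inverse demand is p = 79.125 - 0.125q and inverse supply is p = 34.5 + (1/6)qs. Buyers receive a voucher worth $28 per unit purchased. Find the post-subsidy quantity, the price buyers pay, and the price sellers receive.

q' = 249; buyers pay $48; sellers receive $76

Pre-subsidy: 79.125 - 0.125q = 34.5 + (1/6)q gives q* = 153 and p* = 60.
With the rebate, buyers effectively pay pb = ps − 28, where ps is the price sellers receive.
On the curves, pb = 79.125 - 0.125q and ps = 34.5 + (1/6)q; the wedge ps − pb = 28 gives 34.5 + (1/6)q − (79.125 - 0.125q) = 28, so q' = 249.
Then pb = 79.125 − 0.125·249 = 48 and ps = 34.5 + (1/6)·249 = 76.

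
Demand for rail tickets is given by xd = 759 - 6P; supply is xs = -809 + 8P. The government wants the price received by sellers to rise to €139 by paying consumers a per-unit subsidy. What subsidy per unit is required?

At a seller price of 139, quantity supplied is -809 + 8·139 = 303.
Buyers absorb 303 only when they pay Pb with 759 − 6·Pb = 303, i.e. Pb = 76.
s = Ps − Pb = 139 − 76 = 63.

Required subsidy s = €63 per unit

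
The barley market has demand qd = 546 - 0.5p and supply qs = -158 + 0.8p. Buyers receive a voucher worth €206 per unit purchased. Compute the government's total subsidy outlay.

Government cost = 906812/13

Pre-subsidy: 546 - 0.5p = -158 + 0.8p gives p* = 7040/13, q* = 3578/13.
With the rebate, buyers effectively pay pb = ps − 206, where ps is the price sellers receive.
Demand in terms of ps becomes qd = 546 − 0.5(ps − 206) = 649 - 0.5ps. Setting this equal to supply: 649 - 0.5ps = -158 + 0.8ps, so ps = 8070/13.
Buyers pay pb = 8070/13 − 206 = 5392/13; q' = -158 + 0.8·(8070/13) = 4402/13.
Government outlay = subsidy × quantity = 206 × 4402/13 = 906812/13.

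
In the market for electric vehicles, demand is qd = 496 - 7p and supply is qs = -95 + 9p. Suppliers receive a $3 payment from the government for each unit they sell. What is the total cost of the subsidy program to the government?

Government cost = $747.75

Pre-subsidy: 496 - 7p = -95 + 9p gives p* = 36.9375, q* = 237.4375.
With the subsidy, sellers receive ps = pb + 3 for each unit, where pb is the price buyers pay.
Supply in terms of pb becomes qs = -95 + 9(pb + 3) = -68 + 9pb. Setting this equal to demand: 496 - 7pb = -68 + 9pb, so pb = 35.25.
Sellers receive ps = 35.25 + 3 = 38.25; q' = 496 − 7·35.25 = 249.25.
Government outlay = subsidy × quantity = 3 × 249.25 = 747.75.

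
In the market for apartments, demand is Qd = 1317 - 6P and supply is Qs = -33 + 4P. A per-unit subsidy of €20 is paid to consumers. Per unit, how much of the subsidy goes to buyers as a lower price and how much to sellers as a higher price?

Pre-subsidy: 1317 - 6P = -33 + 4P gives P* = 135, Q* = 507.
With the rebate, buyers effectively pay Pb = Ps − 20, where Ps is the price sellers receive.
Demand in terms of Ps becomes Qd = 1317 − 6(Ps − 20) = 1437 - 6Ps. Setting this equal to supply: 1437 - 6Ps = -33 + 4Ps, so Ps = 147.
Buyers pay Pb = 147 − 20 = 127; Q' = -33 + 4·147 = 555.
Buyers' price falls by P* − Pb = 135 − 127 = 8; sellers' price rises by Ps − P* = 147 − 135 = 12.

Buyers gain €8 per unit; sellers gain €12 per unit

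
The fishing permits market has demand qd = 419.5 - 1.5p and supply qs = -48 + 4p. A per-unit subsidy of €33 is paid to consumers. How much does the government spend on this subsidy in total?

Government cost = €10824

Pre-subsidy: 419.5 - 1.5p = -48 + 4p gives p* = 85, q* = 292.
With the rebate, buyers effectively pay pb = ps − 33, where ps is the price sellers receive.
Demand in terms of ps becomes qd = 419.5 − 1.5(ps − 33) = 469 - 1.5ps. Setting this equal to supply: 469 - 1.5ps = -48 + 4ps, so ps = 94.
Buyers pay pb = 94 − 33 = 61; q' = -48 + 4·94 = 328.
Government outlay = subsidy × quantity = 33 × 328 = 10824.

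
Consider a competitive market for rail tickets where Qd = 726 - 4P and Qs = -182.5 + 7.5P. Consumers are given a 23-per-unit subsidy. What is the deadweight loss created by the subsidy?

Pre-subsidy: 726 - 4P = -182.5 + 7.5P gives P* = 79, Q* = 410.
With the rebate, buyers effectively pay Pb = Ps − 23, where Ps is the price sellers receive.
Demand in terms of Ps becomes Qd = 726 − 4(Ps − 23) = 818 - 4Ps. Setting this equal to supply: 818 - 4Ps = -182.5 + 7.5Ps, so Ps = 87.
Buyers pay Pb = 87 − 23 = 64; Q' = -182.5 + 7.5·87 = 470.
The subsidy expands output by 470 − 410 = 60 past the efficient level; on those units the gap between marginal cost and willingness to pay runs from 0 up to 23.
DWL = ½ × 23 × 60 = 690.

Deadweight loss = 690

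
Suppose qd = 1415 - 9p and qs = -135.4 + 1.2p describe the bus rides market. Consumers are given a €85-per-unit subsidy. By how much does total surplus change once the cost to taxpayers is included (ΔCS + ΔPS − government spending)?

Pre-subsidy: 1415 - 9p = -135.4 + 1.2p gives p* = 152, q* = 47.
With the rebate, buyers effectively pay pb = ps − 85, where ps is the price sellers receive.
Demand in terms of ps becomes qd = 1415 − 9(ps − 85) = 2180 - 9ps. Setting this equal to supply: 2180 - 9ps = -135.4 + 1.2ps, so ps = 227.
Buyers pay pb = 227 − 85 = 142; q' = -135.4 + 1.2·227 = 137.
ΔCS = ½(47 + 137)(152 − 142) = 920; ΔPS = ½(47 + 137)(227 − 152) = 6900.
Government spending = 85 × 137 = 11645.
Net change = 920 + 6900 − 11645 = -3825. The loss equals the DWL triangle ½·85·90.

Net change in total surplus = -€3825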